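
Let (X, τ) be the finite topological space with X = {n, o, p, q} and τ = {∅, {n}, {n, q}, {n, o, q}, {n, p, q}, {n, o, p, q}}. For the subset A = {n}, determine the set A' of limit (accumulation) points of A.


A' = {o, p, q}

For each x ∈ X, list the open sets U ∈ τ with x ∈ U, then check whether U ∩ (A ∖ {x}) ≠ ∅ for every such U.
  x = n: open {n} ∋ x has {n} ∩ (A ∖ {n}) = ∅, so x is NOT a limit point.
  x = o: opens ∋ x are {n, o, q}, {n, o, p, q}; each meets A ∖ {o}, so x IS a limit point.
  x = p: opens ∋ x are {n, p, q}, {n, o, p, q}; each meets A ∖ {p}, so x IS a limit point.
  x = q: opens ∋ x are {n, q}, {n, o, q}, {n, p, q}, {n, o, p, q}; each meets A ∖ {q}, so x IS a limit point.
Collecting: A' = {o, p, q}.


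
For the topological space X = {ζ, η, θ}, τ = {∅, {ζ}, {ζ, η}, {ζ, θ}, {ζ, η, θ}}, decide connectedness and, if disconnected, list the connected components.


(X, τ) is connected.

Find clopen sets (U ∈ τ with X ∖ U ∈ τ):
  U = ∅, X ∖ U = {ζ, η, θ} — both open, so U is clopen.
  U = {ζ, η, θ}, X ∖ U = ∅ — both open, so U is clopen.
Only trivial clopens (∅ and X) exist, so (X, τ) is connected.
Compute connected components by grouping points that agree on all clopens:
  component: {ζ, η, θ}


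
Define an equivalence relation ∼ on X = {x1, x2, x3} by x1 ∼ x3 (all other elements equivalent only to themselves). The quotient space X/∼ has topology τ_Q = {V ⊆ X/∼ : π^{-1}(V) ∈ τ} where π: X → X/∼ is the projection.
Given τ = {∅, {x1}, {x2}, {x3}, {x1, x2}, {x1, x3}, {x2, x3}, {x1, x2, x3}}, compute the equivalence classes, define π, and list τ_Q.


X/∼ = {[x1=x3], [x2]}; |τ_Q| = 4.

Equivalence classes: [x1=x3], [x2].
Quotient map π: X → X/∼ sends x1 ↦ [x1=x3], x2 ↦ [x2], x3 ↦ [x1=x3].
For each subset V ⊆ X/∼, compute π^{-1}(V) ⊆ X and check whether π^{-1}(V) ∈ τ. V is open in τ_Q iff π^{-1}(V) ∈ τ.
  V = {}: π^{-1}(V) = ∅ ∈ τ ✓.
  V = {[x1=x3]}: π^{-1}(V) = {x1, x3} ∈ τ ✓.
  V = {[x2]}: π^{-1}(V) = {x2} ∈ τ ✓.
  V = {[x1=x3], [x2]}: π^{-1}(V) = {x1, x2, x3} ∈ τ ✓.
Open sets in the quotient: τ_Q = {{}, {[x1=x3]}, {[x2]}, {[x1=x3], [x2]}} (4 elements).


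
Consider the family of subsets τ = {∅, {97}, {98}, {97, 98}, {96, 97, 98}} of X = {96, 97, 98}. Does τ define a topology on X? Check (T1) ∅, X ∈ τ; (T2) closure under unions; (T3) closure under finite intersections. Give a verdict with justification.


τ IS a topology on X.

Axiom (T1): ∅ ∈ τ? Yes; X ∈ τ? Yes.
Axiom (T2/T3): check pairwise unions and intersections of members of τ.
All pairwise intersections and unions checked — each lies in τ. Therefore τ satisfies (T1), (T2), (T3): it IS a topology on X.


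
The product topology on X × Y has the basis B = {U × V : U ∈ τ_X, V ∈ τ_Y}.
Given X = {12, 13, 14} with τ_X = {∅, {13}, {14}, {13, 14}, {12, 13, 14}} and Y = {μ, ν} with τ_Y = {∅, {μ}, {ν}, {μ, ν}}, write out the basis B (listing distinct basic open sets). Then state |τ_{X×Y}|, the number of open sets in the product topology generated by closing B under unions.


Basis B = {∅ × ∅, {13} × {μ}, {13} × {ν}, {14} × {μ}, {14} × {ν}, {13} × {μ, ν}, {13, 14} × {μ}, {13, 14} × {ν}, {14} × {μ, ν}, {12, 13, 14} × {μ}, {12, 13, 14} × {ν}, {13, 14} × {μ, ν}, {12, 13, 14} × {μ, ν}}; |τ_{X×Y}| = 25.

Enumerate products U × V with U ∈ τ_X, V ∈ τ_Y (deduplicated):
  ∅ × ∅ = {} (∅)
  {13} × {μ} = {(13,μ)}
  {13} × {ν} = {(13,ν)}
  {14} × {μ} = {(14,μ)}
  {14} × {ν} = {(14,ν)}
  {13} × {μ, ν} = {(13,μ), (13,ν)}
  {13, 14} × {μ} = {(13,μ), (14,μ)}
  {13, 14} × {ν} = {(13,ν), (14,ν)}
  {14} × {μ, ν} = {(14,μ), (14,ν)}
  {12, 13, 14} × {μ} = {(12,μ), (13,μ), (14,μ)}
  {12, 13, 14} × {ν} = {(12,ν), (13,ν), (14,ν)}
  {13, 14} × {μ, ν} = {(13,μ), (13,ν), (14,μ), (14,ν)}
  {12, 13, 14} × {μ, ν} = {(12,μ), (12,ν), (13,μ), (13,ν), (14,μ), (14,ν)}
These 13 distinct sets form the basis B.
Close under arbitrary unions to get τ_{X×Y}; counting gives |τ_{X×Y}| = 25.


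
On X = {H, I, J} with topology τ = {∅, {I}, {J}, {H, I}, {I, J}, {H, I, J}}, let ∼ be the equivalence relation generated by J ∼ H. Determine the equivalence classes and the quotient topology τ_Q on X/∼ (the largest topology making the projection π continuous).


X/∼ = {[H=J], [I]}; |τ_Q| = 3.

Equivalence classes: [H=J], [I].
Quotient map π: X → X/∼ sends H ↦ [H=J], I ↦ [I], J ↦ [H=J].
For each subset V ⊆ X/∼, compute π^{-1}(V) ⊆ X and check whether π^{-1}(V) ∈ τ. V is open in τ_Q iff π^{-1}(V) ∈ τ.
  V = {}: π^{-1}(V) = ∅ ∈ τ ✓.
  V = {[H=J]}: π^{-1}(V) = {H, J} ∉ τ ✗.
  V = {[I]}: π^{-1}(V) = {I} ∈ τ ✓.
  V = {[H=J], [I]}: π^{-1}(V) = {H, I, J} ∈ τ ✓.
Open sets in the quotient: τ_Q = {{}, {[I]}, {[H=J], [I]}} (3 elements).


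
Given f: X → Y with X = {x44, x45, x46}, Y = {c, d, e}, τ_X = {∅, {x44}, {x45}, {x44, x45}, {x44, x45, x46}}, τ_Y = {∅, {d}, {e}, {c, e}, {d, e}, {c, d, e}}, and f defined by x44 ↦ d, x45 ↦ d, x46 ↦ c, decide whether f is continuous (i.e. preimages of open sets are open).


f is NOT continuous.

Compute f^{-1}(U) for each U ∈ τ_Y:
  U = ∅: f^{-1}(U) = ∅ ∈ τ_X ✓.
  U = {d}: f^{-1}(U) = {x44, x45} ∈ τ_X ✓.
  U = {e}: f^{-1}(U) = ∅ ∈ τ_X ✓.
  U = {c, e}: f^{-1}(U) = {x46} ∉ τ_X ✗.
  U = {d, e}: f^{-1}(U) = {x44, x45} ∈ τ_X ✓.
  U = {c, d, e}: f^{-1}(U) = {x44, x45, x46} ∈ τ_X ✓.
Found U = {c, e} with f^{-1}(U) = {x46} not in τ_X. Therefore f is NOT continuous.


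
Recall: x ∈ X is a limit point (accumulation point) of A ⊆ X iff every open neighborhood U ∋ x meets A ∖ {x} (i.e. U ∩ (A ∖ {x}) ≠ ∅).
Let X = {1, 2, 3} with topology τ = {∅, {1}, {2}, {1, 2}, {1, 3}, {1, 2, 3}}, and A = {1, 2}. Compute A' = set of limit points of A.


A' = {3}

For each x ∈ X, list the open sets U ∈ τ with x ∈ U, then check whether U ∩ (A ∖ {x}) ≠ ∅ for every such U.
  x = 1: open {1} ∋ x has {1} ∩ (A ∖ {1}) = ∅, so x is NOT a limit point.
  x = 2: open {2} ∋ x has {2} ∩ (A ∖ {2}) = ∅, so x is NOT a limit point.
  x = 3: opens ∋ x are {1, 3}, {1, 2, 3}; each meets A ∖ {3}, so x IS a limit point.
Collecting: A' = {3}.


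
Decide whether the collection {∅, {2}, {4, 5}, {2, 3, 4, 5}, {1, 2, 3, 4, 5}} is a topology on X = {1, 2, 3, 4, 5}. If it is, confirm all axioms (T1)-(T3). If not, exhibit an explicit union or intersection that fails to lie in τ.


τ is NOT a topology on X.

Axiom (T1): ∅ ∈ τ? Yes; X ∈ τ? Yes.
Axiom (T2/T3): check pairwise unions and intersections of members of τ.
Counterexample for (T2): {2} ∪ {4, 5} = {2, 4, 5} ∉ τ. Therefore τ is NOT a topology.


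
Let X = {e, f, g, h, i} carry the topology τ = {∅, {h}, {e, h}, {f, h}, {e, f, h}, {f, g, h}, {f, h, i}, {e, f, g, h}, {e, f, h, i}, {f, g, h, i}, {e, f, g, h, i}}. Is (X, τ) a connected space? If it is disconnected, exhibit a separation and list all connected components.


(X, τ) is connected.

Find clopen sets (U ∈ τ with X ∖ U ∈ τ):
  U = ∅, X ∖ U = {e, f, g, h, i} — both open, so U is clopen.
  U = {e, f, g, h, i}, X ∖ U = ∅ — both open, so U is clopen.
Only trivial clopens (∅ and X) exist, so (X, τ) is connected.
Compute connected components by grouping points that agree on all clopens:
  component: {e, f, g, h, i}


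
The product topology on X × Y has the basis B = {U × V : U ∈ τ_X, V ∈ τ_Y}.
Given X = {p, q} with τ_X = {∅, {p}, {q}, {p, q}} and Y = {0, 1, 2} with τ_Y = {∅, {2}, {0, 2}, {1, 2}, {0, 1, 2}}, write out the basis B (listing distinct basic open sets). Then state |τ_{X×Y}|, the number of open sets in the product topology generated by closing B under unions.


Basis B = {∅ × ∅, {p} × {2}, {q} × {2}, {p} × {0, 2}, {p} × {1, 2}, {p, q} × {2}, {q} × {0, 2}, {q} × {1, 2}, {p} × {0, 1, 2}, {q} × {0, 1, 2}, {p, q} × {0, 2}, {p, q} × {1, 2}, {p, q} × {0, 1, 2}}; |τ_{X×Y}| = 25.

Enumerate products U × V with U ∈ τ_X, V ∈ τ_Y (deduplicated):
  ∅ × ∅ = {} (∅)
  {p} × {2} = {(p,2)}
  {q} × {2} = {(q,2)}
  {p} × {0, 2} = {(p,0), (p,2)}
  {p} × {1, 2} = {(p,1), (p,2)}
  {p, q} × {2} = {(p,2), (q,2)}
  {q} × {0, 2} = {(q,0), (q,2)}
  {q} × {1, 2} = {(q,1), (q,2)}
  {p} × {0, 1, 2} = {(p,0), (p,1), (p,2)}
  {q} × {0, 1, 2} = {(q,0), (q,1), (q,2)}
  {p, q} × {0, 2} = {(p,0), (p,2), (q,0), (q,2)}
  {p, q} × {1, 2} = {(p,1), (p,2), (q,1), (q,2)}
  {p, q} × {0, 1, 2} = {(p,0), (p,1), (p,2), (q,0), (q,1), (q,2)}
These 13 distinct sets form the basis B.
Close under arbitrary unions to get τ_{X×Y}; counting gives |τ_{X×Y}| = 25.


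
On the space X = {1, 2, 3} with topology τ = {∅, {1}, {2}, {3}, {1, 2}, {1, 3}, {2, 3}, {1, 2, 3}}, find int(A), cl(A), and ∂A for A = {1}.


int(A) = {1}, cl(A) = {1}, ∂A = ∅.

Closed sets in (X, τ) are complements of opens:
  closed(X, τ) = {∅, {1}, {2}, {3}, {1, 2}, {1, 3}, {2, 3}, {1, 2, 3}}.
int(A) = ⋃ {U ∈ τ : U ⊆ A}. Opens contained in A: ∅, {1}.
Taking the union of these: int(A) = {1}.
cl(A) = ⋂ {C closed : A ⊆ C}. Closed sets containing A: {1}, {1, 2}, {1, 3}, {1, 2, 3}.
Intersecting these: cl(A) = {1}.
∂A = cl(A) ∖ int(A) = {1} ∖ {1} = ∅.


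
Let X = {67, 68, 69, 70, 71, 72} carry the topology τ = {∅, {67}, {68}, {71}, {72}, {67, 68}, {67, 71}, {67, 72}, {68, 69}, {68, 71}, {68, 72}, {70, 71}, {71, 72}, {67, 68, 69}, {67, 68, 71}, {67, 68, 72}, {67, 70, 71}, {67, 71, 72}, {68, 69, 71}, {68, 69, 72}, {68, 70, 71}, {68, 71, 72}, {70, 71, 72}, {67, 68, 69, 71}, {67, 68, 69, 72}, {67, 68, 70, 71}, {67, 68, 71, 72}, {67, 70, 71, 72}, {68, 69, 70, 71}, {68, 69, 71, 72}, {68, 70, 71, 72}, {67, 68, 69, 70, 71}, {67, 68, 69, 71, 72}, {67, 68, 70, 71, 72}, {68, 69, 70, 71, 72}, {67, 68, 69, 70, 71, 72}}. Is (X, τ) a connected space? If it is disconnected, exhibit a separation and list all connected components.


(X, τ) is disconnected; components = [{67}, {72}, {68, 69}, {70, 71}].

Find clopen sets (U ∈ τ with X ∖ U ∈ τ):
  U = ∅, X ∖ U = {67, 68, 69, 70, 71, 72} — both open, so U is clopen.
  U = {67}, X ∖ U = {68, 69, 70, 71, 72} — both open, so U is clopen.
  U = {72}, X ∖ U = {67, 68, 69, 70, 71} — both open, so U is clopen.
  U = {67, 72}, X ∖ U = {68, 69, 70, 71} — both open, so U is clopen.
  U = {68, 69}, X ∖ U = {67, 70, 71, 72} — both open, so U is clopen.
  U = {70, 71}, X ∖ U = {67, 68, 69, 72} — both open, so U is clopen.
  U = {67, 68, 69}, X ∖ U = {70, 71, 72} — both open, so U is clopen.
  U = {67, 70, 71}, X ∖ U = {68, 69, 72} — both open, so U is clopen.
  U = {68, 69, 72}, X ∖ U = {67, 70, 71} — both open, so U is clopen.
  U = {70, 71, 72}, X ∖ U = {67, 68, 69} — both open, so U is clopen.
  U = {67, 68, 69, 72}, X ∖ U = {70, 71} — both open, so U is clopen.
  U = {67, 70, 71, 72}, X ∖ U = {68, 69} — both open, so U is clopen.
  U = {68, 69, 70, 71}, X ∖ U = {67, 72} — both open, so U is clopen.
  U = {67, 68, 69, 70, 71}, X ∖ U = {72} — both open, so U is clopen.
  U = {68, 69, 70, 71, 72}, X ∖ U = {67} — both open, so U is clopen.
  U = {67, 68, 69, 70, 71, 72}, X ∖ U = ∅ — both open, so U is clopen.
Nontrivial clopen(s) exist: e.g. {68, 69, 70, 71, 72}. So (X, τ) is disconnected.
Compute connected components by grouping points that agree on all clopens:
  component: {67}
  component: {72}
  component: {68, 69}
  component: {70, 71}


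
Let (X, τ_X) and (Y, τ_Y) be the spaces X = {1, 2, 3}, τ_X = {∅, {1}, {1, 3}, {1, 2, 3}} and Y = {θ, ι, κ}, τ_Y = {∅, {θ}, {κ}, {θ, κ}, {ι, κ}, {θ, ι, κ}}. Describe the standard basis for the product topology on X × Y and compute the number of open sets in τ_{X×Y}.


Basis B = {∅ × ∅, {1} × {θ}, {1} × {κ}, {1} × {θ, κ}, {1, 3} × {θ}, {1} × {ι, κ}, {1, 3} × {κ}, {1} × {θ, ι, κ}, {1, 2, 3} × {θ}, {1, 2, 3} × {κ}, {1, 3} × {θ, κ}, {1, 3} × {ι, κ}, {1, 3} × {θ, ι, κ}, {1, 2, 3} × {θ, κ}, {1, 2, 3} × {ι, κ}, {1, 2, 3} × {θ, ι, κ}}; |τ_{X×Y}| = 40.

Enumerate products U × V with U ∈ τ_X, V ∈ τ_Y (deduplicated):
  ∅ × ∅ = {} (∅)
  {1} × {θ} = {(1,θ)}
  {1} × {κ} = {(1,κ)}
  {1} × {θ, κ} = {(1,θ), (1,κ)}
  {1, 3} × {θ} = {(1,θ), (3,θ)}
  {1} × {ι, κ} = {(1,ι), (1,κ)}
  {1, 3} × {κ} = {(1,κ), (3,κ)}
  {1} × {θ, ι, κ} = {(1,θ), (1,ι), (1,κ)}
  {1, 2, 3} × {θ} = {(1,θ), (2,θ), (3,θ)}
  {1, 2, 3} × {κ} = {(1,κ), (2,κ), (3,κ)}
  {1, 3} × {θ, κ} = {(1,θ), (1,κ), (3,θ), (3,κ)}
  {1, 3} × {ι, κ} = {(1,ι), (1,κ), (3,ι), (3,κ)}
  {1, 3} × {θ, ι, κ} = {(1,θ), (1,ι), (1,κ), (3,θ), (3,ι), (3,κ)}
  {1, 2, 3} × {θ, κ} = {(1,θ), (1,κ), (2,θ), (2,κ), (3,θ), (3,κ)}
  {1, 2, 3} × {ι, κ} = {(1,ι), (1,κ), (2,ι), (2,κ), (3,ι), (3,κ)}
  {1, 2, 3} × {θ, ι, κ} = {(1,θ), (1,ι), (1,κ), (2,θ), (2,ι), (2,κ), (3,θ), (3,ι), (3,κ)}
These 16 distinct sets form the basis B.
Close under arbitrary unions to get τ_{X×Y}; counting gives |τ_{X×Y}| = 40.


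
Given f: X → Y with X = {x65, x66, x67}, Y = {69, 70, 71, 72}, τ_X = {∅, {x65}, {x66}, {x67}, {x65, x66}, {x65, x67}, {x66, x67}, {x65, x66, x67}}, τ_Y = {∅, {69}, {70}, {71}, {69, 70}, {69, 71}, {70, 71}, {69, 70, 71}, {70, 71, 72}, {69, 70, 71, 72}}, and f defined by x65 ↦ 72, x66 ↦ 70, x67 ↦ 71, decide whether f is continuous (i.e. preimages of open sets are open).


f IS continuous.

Compute f^{-1}(U) for each U ∈ τ_Y:
  U = ∅: f^{-1}(U) = ∅ ∈ τ_X ✓.
  U = {69}: f^{-1}(U) = ∅ ∈ τ_X ✓.
  U = {70}: f^{-1}(U) = {x66} ∈ τ_X ✓.
  U = {71}: f^{-1}(U) = {x67} ∈ τ_X ✓.
  U = {69, 70}: f^{-1}(U) = {x66} ∈ τ_X ✓.
  U = {69, 71}: f^{-1}(U) = {x67} ∈ τ_X ✓.
  U = {70, 71}: f^{-1}(U) = {x66, x67} ∈ τ_X ✓.
  U = {69, 70, 71}: f^{-1}(U) = {x66, x67} ∈ τ_X ✓.
  U = {70, 71, 72}: f^{-1}(U) = {x65, x66, x67} ∈ τ_X ✓.
  U = {69, 70, 71, 72}: f^{-1}(U) = {x65, x66, x67} ∈ τ_X ✓.
Every preimage lies in τ_X, so f IS continuous.


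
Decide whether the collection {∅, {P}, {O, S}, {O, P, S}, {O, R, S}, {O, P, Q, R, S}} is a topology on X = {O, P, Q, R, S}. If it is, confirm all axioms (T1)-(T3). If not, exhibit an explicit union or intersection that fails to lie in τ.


τ is NOT a topology on X.

Axiom (T1): ∅ ∈ τ? Yes; X ∈ τ? Yes.
Axiom (T2/T3): check pairwise unions and intersections of members of τ.
Counterexample for (T2): {P} ∪ {O, R, S} = {O, P, R, S} ∉ τ. Therefore τ is NOT a topology.


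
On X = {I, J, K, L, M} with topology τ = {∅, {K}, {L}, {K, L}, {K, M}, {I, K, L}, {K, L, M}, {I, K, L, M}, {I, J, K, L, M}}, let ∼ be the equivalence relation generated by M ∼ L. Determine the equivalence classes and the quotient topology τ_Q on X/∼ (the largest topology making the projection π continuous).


X/∼ = {[I], [J], [K], [L=M]}; |τ_Q| = 5.

Equivalence classes: [I], [J], [K], [L=M].
Quotient map π: X → X/∼ sends I ↦ [I], J ↦ [J], K ↦ [K], L ↦ [L=M], M ↦ [L=M].
For each subset V ⊆ X/∼, compute π^{-1}(V) ⊆ X and check whether π^{-1}(V) ∈ τ. V is open in τ_Q iff π^{-1}(V) ∈ τ.
  V = {}: π^{-1}(V) = ∅ ∈ τ ✓.
  V = {[I]}: π^{-1}(V) = {I} ∉ τ ✗.
  V = {[J]}: π^{-1}(V) = {J} ∉ τ ✗.
  V = {[I], [J]}: π^{-1}(V) = {I, J} ∉ τ ✗.
  V = {[K]}: π^{-1}(V) = {K} ∈ τ ✓.
  V = {[I], [K]}: π^{-1}(V) = {I, K} ∉ τ ✗.
  V = {[J], [K]}: π^{-1}(V) = {J, K} ∉ τ ✗.
  V = {[I], [J], [K]}: π^{-1}(V) = {I, J, K} ∉ τ ✗.
  V = {[L=M]}: π^{-1}(V) = {L, M} ∉ τ ✗.
  V = {[I], [L=M]}: π^{-1}(V) = {I, L, M} ∉ τ ✗.
  V = {[J], [L=M]}: π^{-1}(V) = {J, L, M} ∉ τ ✗.
  V = {[I], [J], [L=M]}: π^{-1}(V) = {I, J, L, M} ∉ τ ✗.
  V = {[K], [L=M]}: π^{-1}(V) = {K, L, M} ∈ τ ✓.
  V = {[I], [K], [L=M]}: π^{-1}(V) = {I, K, L, M} ∈ τ ✓.
  V = {[J], [K], [L=M]}: π^{-1}(V) = {J, K, L, M} ∉ τ ✗.
  V = {[I], [J], [K], [L=M]}: π^{-1}(V) = {I, J, K, L, M} ∈ τ ✓.
Open sets in the quotient: τ_Q = {{}, {[K]}, {[K], [L=M]}, {[I], [K], [L=M]}, {[I], [J], [K], [L=M]}} (5 elements).


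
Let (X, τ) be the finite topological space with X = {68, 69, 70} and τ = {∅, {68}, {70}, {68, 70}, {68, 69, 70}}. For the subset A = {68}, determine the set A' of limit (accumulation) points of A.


A' = {69}

For each x ∈ X, list the open sets U ∈ τ with x ∈ U, then check whether U ∩ (A ∖ {x}) ≠ ∅ for every such U.
  x = 68: open {68} ∋ x has {68} ∩ (A ∖ {68}) = ∅, so x is NOT a limit point.
  x = 69: opens ∋ x are {68, 69, 70}; each meets A ∖ {69}, so x IS a limit point.
  x = 70: open {70} ∋ x has {70} ∩ (A ∖ {70}) = ∅, so x is NOT a limit point.
Collecting: A' = {69}.


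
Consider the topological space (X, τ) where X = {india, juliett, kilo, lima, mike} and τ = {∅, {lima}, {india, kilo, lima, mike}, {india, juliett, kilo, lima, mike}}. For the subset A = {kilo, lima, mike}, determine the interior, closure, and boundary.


int(A) = {lima}, cl(A) = {india, juliett, kilo, lima, mike}, ∂A = {india, juliett, kilo, mike}.

Closed sets in (X, τ) are complements of opens:
  closed(X, τ) = {∅, {juliett}, {india, juliett, kilo, mike}, {india, juliett, kilo, lima, mike}}.
int(A) = ⋃ {U ∈ τ : U ⊆ A}. Opens contained in A: ∅, {lima}.
Taking the union of these: int(A) = {lima}.
cl(A) = ⋂ {C closed : A ⊆ C}. Closed sets containing A: {india, juliett, kilo, lima, mike}.
Intersecting these: cl(A) = {india, juliett, kilo, lima, mike}.
∂A = cl(A) ∖ int(A) = {india, juliett, kilo, lima, mike} ∖ {lima} = {india, juliett, kilo, mike}.


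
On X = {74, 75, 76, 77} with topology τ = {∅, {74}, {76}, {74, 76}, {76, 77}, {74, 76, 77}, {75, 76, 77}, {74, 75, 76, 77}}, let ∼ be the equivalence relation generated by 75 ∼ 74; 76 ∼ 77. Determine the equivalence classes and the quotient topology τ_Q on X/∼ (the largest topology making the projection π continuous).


X/∼ = {[74=75], [76=77]}; |τ_Q| = 3.

Equivalence classes: [74=75], [76=77].
Quotient map π: X → X/∼ sends 74 ↦ [74=75], 75 ↦ [74=75], 76 ↦ [76=77], 77 ↦ [76=77].
For each subset V ⊆ X/∼, compute π^{-1}(V) ⊆ X and check whether π^{-1}(V) ∈ τ. V is open in τ_Q iff π^{-1}(V) ∈ τ.
  V = {}: π^{-1}(V) = ∅ ∈ τ ✓.
  V = {[74=75]}: π^{-1}(V) = {74, 75} ∉ τ ✗.
  V = {[76=77]}: π^{-1}(V) = {76, 77} ∈ τ ✓.
  V = {[74=75], [76=77]}: π^{-1}(V) = {74, 75, 76, 77} ∈ τ ✓.
Open sets in the quotient: τ_Q = {{}, {[76=77]}, {[74=75], [76=77]}} (3 elements).


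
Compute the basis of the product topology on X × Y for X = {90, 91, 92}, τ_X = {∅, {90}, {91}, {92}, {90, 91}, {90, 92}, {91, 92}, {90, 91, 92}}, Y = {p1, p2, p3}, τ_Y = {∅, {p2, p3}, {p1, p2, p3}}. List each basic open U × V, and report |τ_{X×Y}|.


Basis B = {∅ × ∅, {90} × {p2, p3}, {91} × {p2, p3}, {92} × {p2, p3}, {90} × {p1, p2, p3}, {91} × {p1, p2, p3}, {92} × {p1, p2, p3}, {90, 91} × {p2, p3}, {90, 92} × {p2, p3}, {91, 92} × {p2, p3}, {90, 91} × {p1, p2, p3}, {90, 92} × {p1, p2, p3}, {90, 91, 92} × {p2, p3}, {91, 92} × {p1, p2, p3}, {90, 91, 92} × {p1, p2, p3}}; |τ_{X×Y}| = 27.

Enumerate products U × V with U ∈ τ_X, V ∈ τ_Y (deduplicated):
  ∅ × ∅ = {} (∅)
  {90} × {p2, p3} = {(90,p2), (90,p3)}
  {91} × {p2, p3} = {(91,p2), (91,p3)}
  {92} × {p2, p3} = {(92,p2), (92,p3)}
  {90} × {p1, p2, p3} = {(90,p1), (90,p2), (90,p3)}
  {91} × {p1, p2, p3} = {(91,p1), (91,p2), (91,p3)}
  {92} × {p1, p2, p3} = {(92,p1), (92,p2), (92,p3)}
  {90, 91} × {p2, p3} = {(90,p2), (90,p3), (91,p2), (91,p3)}
  {90, 92} × {p2, p3} = {(90,p2), (90,p3), (92,p2), (92,p3)}
  {91, 92} × {p2, p3} = {(91,p2), (91,p3), (92,p2), (92,p3)}
  {90, 91} × {p1, p2, p3} = {(90,p1), (90,p2), (90,p3), (91,p1), (91,p2), (91,p3)}
  {90, 92} × {p1, p2, p3} = {(90,p1), (90,p2), (90,p3), (92,p1), (92,p2), (92,p3)}
  {90, 91, 92} × {p2, p3} = {(90,p2), (90,p3), (91,p2), (91,p3), (92,p2), (92,p3)}
  {91, 92} × {p1, p2, p3} = {(91,p1), (91,p2), (91,p3), (92,p1), (92,p2), (92,p3)}
  {90, 91, 92} × {p1, p2, p3} = {(90,p1), (90,p2), (90,p3), (91,p1), (91,p2), (91,p3), (92,p1), (92,p2), (92,p3)}
These 15 distinct sets form the basis B.
Close under arbitrary unions to get τ_{X×Y}; counting gives |τ_{X×Y}| = 27.


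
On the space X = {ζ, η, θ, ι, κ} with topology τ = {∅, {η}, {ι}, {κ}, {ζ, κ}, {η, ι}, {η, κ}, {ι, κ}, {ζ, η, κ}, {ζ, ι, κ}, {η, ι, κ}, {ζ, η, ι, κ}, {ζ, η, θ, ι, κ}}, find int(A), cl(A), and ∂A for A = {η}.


int(A) = {η}, cl(A) = {η, θ}, ∂A = {θ}.

Closed sets in (X, τ) are complements of opens:
  closed(X, τ) = {∅, {θ}, {ζ, θ}, {η, θ}, {θ, ι}, {ζ, η, θ}, {ζ, θ, ι}, {ζ, θ, κ}, {η, θ, ι}, {ζ, η, θ, ι}, {ζ, η, θ, κ}, {ζ, θ, ι, κ}, {ζ, η, θ, ι, κ}}.
int(A) = ⋃ {U ∈ τ : U ⊆ A}. Opens contained in A: ∅, {η}.
Taking the union of these: int(A) = {η}.
cl(A) = ⋂ {C closed : A ⊆ C}. Closed sets containing A: {η, θ}, {ζ, η, θ}, {η, θ, ι}, {ζ, η, θ, ι}, {ζ, η, θ, κ}, {ζ, η, θ, ι, κ}.
Intersecting these: cl(A) = {η, θ}.
∂A = cl(A) ∖ int(A) = {η, θ} ∖ {η} = {θ}.


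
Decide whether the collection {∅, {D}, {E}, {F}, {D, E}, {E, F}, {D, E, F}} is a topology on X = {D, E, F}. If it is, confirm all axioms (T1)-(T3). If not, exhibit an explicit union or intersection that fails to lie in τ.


τ is NOT a topology on X.

Axiom (T1): ∅ ∈ τ? Yes; X ∈ τ? Yes.
Axiom (T2/T3): check pairwise unions and intersections of members of τ.
Counterexample for (T2): {D} ∪ {F} = {D, F} ∉ τ. Therefore τ is NOT a topology.


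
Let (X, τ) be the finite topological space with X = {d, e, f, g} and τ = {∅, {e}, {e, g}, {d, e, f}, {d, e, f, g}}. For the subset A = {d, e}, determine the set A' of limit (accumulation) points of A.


A' = {d, f, g}

For each x ∈ X, list the open sets U ∈ τ with x ∈ U, then check whether U ∩ (A ∖ {x}) ≠ ∅ for every such U.
  x = d: opens ∋ x are {d, e, f}, {d, e, f, g}; each meets A ∖ {d}, so x IS a limit point.
  x = e: open {e} ∋ x has {e} ∩ (A ∖ {e}) = ∅, so x is NOT a limit point.
  x = f: opens ∋ x are {d, e, f}, {d, e, f, g}; each meets A ∖ {f}, so x IS a limit point.
  x = g: opens ∋ x are {e, g}, {d, e, f, g}; each meets A ∖ {g}, so x IS a limit point.
Collecting: A' = {d, f, g}.


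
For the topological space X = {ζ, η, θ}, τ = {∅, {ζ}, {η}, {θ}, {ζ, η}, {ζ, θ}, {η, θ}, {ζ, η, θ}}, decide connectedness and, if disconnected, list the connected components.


(X, τ) is disconnected; components = [{ζ}, {η}, {θ}].

Find clopen sets (U ∈ τ with X ∖ U ∈ τ):
  U = ∅, X ∖ U = {ζ, η, θ} — both open, so U is clopen.
  U = {ζ}, X ∖ U = {η, θ} — both open, so U is clopen.
  U = {η}, X ∖ U = {ζ, θ} — both open, so U is clopen.
  U = {θ}, X ∖ U = {ζ, η} — both open, so U is clopen.
  U = {ζ, η}, X ∖ U = {θ} — both open, so U is clopen.
  U = {ζ, θ}, X ∖ U = {η} — both open, so U is clopen.
  U = {η, θ}, X ∖ U = {ζ} — both open, so U is clopen.
  U = {ζ, η, θ}, X ∖ U = ∅ — both open, so U is clopen.
Nontrivial clopen(s) exist: e.g. {ζ}. So (X, τ) is disconnected.
Compute connected components by grouping points that agree on all clopens:
  component: {ζ}
  component: {η}
  component: {θ}


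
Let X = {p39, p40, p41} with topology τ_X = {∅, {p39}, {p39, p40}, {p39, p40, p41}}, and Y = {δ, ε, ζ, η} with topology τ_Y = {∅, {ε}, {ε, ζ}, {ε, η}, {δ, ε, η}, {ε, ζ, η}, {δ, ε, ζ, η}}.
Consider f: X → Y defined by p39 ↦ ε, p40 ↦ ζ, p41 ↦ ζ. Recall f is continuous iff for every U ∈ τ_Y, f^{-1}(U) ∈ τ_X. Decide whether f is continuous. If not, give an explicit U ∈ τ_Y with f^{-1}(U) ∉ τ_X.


f IS continuous.

Compute f^{-1}(U) for each U ∈ τ_Y:
  U = ∅: f^{-1}(U) = ∅ ∈ τ_X ✓.
  U = {ε}: f^{-1}(U) = {p39} ∈ τ_X ✓.
  U = {ε, ζ}: f^{-1}(U) = {p39, p40, p41} ∈ τ_X ✓.
  U = {ε, η}: f^{-1}(U) = {p39} ∈ τ_X ✓.
  U = {δ, ε, η}: f^{-1}(U) = {p39} ∈ τ_X ✓.
  U = {ε, ζ, η}: f^{-1}(U) = {p39, p40, p41} ∈ τ_X ✓.
  U = {δ, ε, ζ, η}: f^{-1}(U) = {p39, p40, p41} ∈ τ_X ✓.
Every preimage lies in τ_X, so f IS continuous.


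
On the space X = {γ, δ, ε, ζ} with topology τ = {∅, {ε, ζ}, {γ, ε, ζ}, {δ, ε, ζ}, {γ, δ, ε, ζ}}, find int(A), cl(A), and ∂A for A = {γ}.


int(A) = ∅, cl(A) = {γ}, ∂A = {γ}.

Closed sets in (X, τ) are complements of opens:
  closed(X, τ) = {∅, {γ}, {δ}, {γ, δ}, {γ, δ, ε, ζ}}.
int(A) = ⋃ {U ∈ τ : U ⊆ A}. Opens contained in A: ∅.
Taking the union of these: int(A) = ∅.
cl(A) = ⋂ {C closed : A ⊆ C}. Closed sets containing A: {γ}, {γ, δ}, {γ, δ, ε, ζ}.
Intersecting these: cl(A) = {γ}.
∂A = cl(A) ∖ int(A) = {γ} ∖ ∅ = {γ}.


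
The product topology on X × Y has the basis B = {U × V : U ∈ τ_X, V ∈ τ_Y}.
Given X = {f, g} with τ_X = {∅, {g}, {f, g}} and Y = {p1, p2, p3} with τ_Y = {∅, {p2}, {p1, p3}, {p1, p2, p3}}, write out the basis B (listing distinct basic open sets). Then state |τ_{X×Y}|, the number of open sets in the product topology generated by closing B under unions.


Basis B = {∅ × ∅, {g} × {p2}, {f, g} × {p2}, {g} × {p1, p3}, {g} × {p1, p2, p3}, {f, g} × {p1, p3}, {f, g} × {p1, p2, p3}}; |τ_{X×Y}| = 9.

Enumerate products U × V with U ∈ τ_X, V ∈ τ_Y (deduplicated):
  ∅ × ∅ = {} (∅)
  {g} × {p2} = {(g,p2)}
  {f, g} × {p2} = {(f,p2), (g,p2)}
  {g} × {p1, p3} = {(g,p1), (g,p3)}
  {g} × {p1, p2, p3} = {(g,p1), (g,p2), (g,p3)}
  {f, g} × {p1, p3} = {(f,p1), (f,p3), (g,p1), (g,p3)}
  {f, g} × {p1, p2, p3} = {(f,p1), (f,p2), (f,p3), (g,p1), (g,p2), (g,p3)}
These 7 distinct sets form the basis B.
Close under arbitrary unions to get τ_{X×Y}; counting gives |τ_{X×Y}| = 9.


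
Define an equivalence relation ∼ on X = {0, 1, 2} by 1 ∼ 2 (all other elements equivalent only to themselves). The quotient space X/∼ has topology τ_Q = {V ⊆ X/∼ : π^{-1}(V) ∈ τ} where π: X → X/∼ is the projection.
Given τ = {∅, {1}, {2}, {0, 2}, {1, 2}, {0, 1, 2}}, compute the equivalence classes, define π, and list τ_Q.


X/∼ = {[0], [1=2]}; |τ_Q| = 3.

Equivalence classes: [0], [1=2].
Quotient map π: X → X/∼ sends 0 ↦ [0], 1 ↦ [1=2], 2 ↦ [1=2].
For each subset V ⊆ X/∼, compute π^{-1}(V) ⊆ X and check whether π^{-1}(V) ∈ τ. V is open in τ_Q iff π^{-1}(V) ∈ τ.
  V = {}: π^{-1}(V) = ∅ ∈ τ ✓.
  V = {[0]}: π^{-1}(V) = {0} ∉ τ ✗.
  V = {[1=2]}: π^{-1}(V) = {1, 2} ∈ τ ✓.
  V = {[0], [1=2]}: π^{-1}(V) = {0, 1, 2} ∈ τ ✓.
Open sets in the quotient: τ_Q = {{}, {[1=2]}, {[0], [1=2]}} (3 elements).


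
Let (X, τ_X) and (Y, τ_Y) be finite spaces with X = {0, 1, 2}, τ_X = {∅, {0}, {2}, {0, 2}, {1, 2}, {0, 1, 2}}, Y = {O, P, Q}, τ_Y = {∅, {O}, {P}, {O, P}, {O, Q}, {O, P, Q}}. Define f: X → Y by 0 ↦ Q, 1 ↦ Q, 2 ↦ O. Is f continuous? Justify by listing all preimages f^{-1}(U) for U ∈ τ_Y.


f IS continuous.

Compute f^{-1}(U) for each U ∈ τ_Y:
  U = ∅: f^{-1}(U) = ∅ ∈ τ_X ✓.
  U = {O}: f^{-1}(U) = {2} ∈ τ_X ✓.
  U = {P}: f^{-1}(U) = ∅ ∈ τ_X ✓.
  U = {O, P}: f^{-1}(U) = {2} ∈ τ_X ✓.
  U = {O, Q}: f^{-1}(U) = {0, 1, 2} ∈ τ_X ✓.
  U = {O, P, Q}: f^{-1}(U) = {0, 1, 2} ∈ τ_X ✓.
Every preimage lies in τ_X, so f IS continuous.


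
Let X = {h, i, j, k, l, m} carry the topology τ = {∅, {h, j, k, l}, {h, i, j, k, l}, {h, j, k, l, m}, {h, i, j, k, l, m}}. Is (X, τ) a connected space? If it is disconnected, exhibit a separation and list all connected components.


(X, τ) is connected.

Find clopen sets (U ∈ τ with X ∖ U ∈ τ):
  U = ∅, X ∖ U = {h, i, j, k, l, m} — both open, so U is clopen.
  U = {h, i, j, k, l, m}, X ∖ U = ∅ — both open, so U is clopen.
Only trivial clopens (∅ and X) exist, so (X, τ) is connected.
Compute connected components by grouping points that agree on all clopens:
  component: {h, i, j, k, l, m}


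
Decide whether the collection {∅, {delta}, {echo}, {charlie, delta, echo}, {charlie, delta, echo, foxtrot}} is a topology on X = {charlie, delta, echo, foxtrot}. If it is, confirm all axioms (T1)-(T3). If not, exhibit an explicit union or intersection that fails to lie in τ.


τ is NOT a topology on X.

Axiom (T1): ∅ ∈ τ? Yes; X ∈ τ? Yes.
Axiom (T2/T3): check pairwise unions and intersections of members of τ.
Counterexample for (T2): {delta} ∪ {echo} = {delta, echo} ∉ τ. Therefore τ is NOT a topology.


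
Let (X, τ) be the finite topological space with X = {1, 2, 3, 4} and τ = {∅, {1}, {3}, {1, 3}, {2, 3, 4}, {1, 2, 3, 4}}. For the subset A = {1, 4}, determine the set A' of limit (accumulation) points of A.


A' = {2}

For each x ∈ X, list the open sets U ∈ τ with x ∈ U, then check whether U ∩ (A ∖ {x}) ≠ ∅ for every such U.
  x = 1: open {1} ∋ x has {1} ∩ (A ∖ {1}) = ∅, so x is NOT a limit point.
  x = 2: opens ∋ x are {2, 3, 4}, {1, 2, 3, 4}; each meets A ∖ {2}, so x IS a limit point.
  x = 3: open {3} ∋ x has {3} ∩ (A ∖ {3}) = ∅, so x is NOT a limit point.
  x = 4: open {2, 3, 4} ∋ x has {2, 3, 4} ∩ (A ∖ {4}) = ∅, so x is NOT a limit point.
Collecting: A' = {2}.


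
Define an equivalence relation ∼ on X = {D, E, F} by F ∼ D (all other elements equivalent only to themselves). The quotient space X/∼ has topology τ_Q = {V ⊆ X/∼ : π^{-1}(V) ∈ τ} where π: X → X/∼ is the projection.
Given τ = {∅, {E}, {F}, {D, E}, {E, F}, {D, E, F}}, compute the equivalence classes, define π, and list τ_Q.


X/∼ = {[D=F], [E]}; |τ_Q| = 3.

Equivalence classes: [D=F], [E].
Quotient map π: X → X/∼ sends D ↦ [D=F], E ↦ [E], F ↦ [D=F].
For each subset V ⊆ X/∼, compute π^{-1}(V) ⊆ X and check whether π^{-1}(V) ∈ τ. V is open in τ_Q iff π^{-1}(V) ∈ τ.
  V = {}: π^{-1}(V) = ∅ ∈ τ ✓.
  V = {[D=F]}: π^{-1}(V) = {D, F} ∉ τ ✗.
  V = {[E]}: π^{-1}(V) = {E} ∈ τ ✓.
  V = {[D=F], [E]}: π^{-1}(V) = {D, E, F} ∈ τ ✓.
Open sets in the quotient: τ_Q = {{}, {[E]}, {[D=F], [E]}} (3 elements).


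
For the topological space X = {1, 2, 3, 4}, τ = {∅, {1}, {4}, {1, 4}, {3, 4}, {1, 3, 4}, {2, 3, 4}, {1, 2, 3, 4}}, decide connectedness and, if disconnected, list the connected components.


(X, τ) is disconnected; components = [{1}, {2, 3, 4}].

Find clopen sets (U ∈ τ with X ∖ U ∈ τ):
  U = ∅, X ∖ U = {1, 2, 3, 4} — both open, so U is clopen.
  U = {1}, X ∖ U = {2, 3, 4} — both open, so U is clopen.
  U = {2, 3, 4}, X ∖ U = {1} — both open, so U is clopen.
  U = {1, 2, 3, 4}, X ∖ U = ∅ — both open, so U is clopen.
Nontrivial clopen(s) exist: e.g. {2, 3, 4}. So (X, τ) is disconnected.
Compute connected components by grouping points that agree on all clopens:
  component: {1}
  component: {2, 3, 4}


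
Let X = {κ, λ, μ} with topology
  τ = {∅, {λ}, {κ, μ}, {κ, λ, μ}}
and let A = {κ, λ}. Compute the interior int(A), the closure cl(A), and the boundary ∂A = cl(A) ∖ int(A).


int(A) = {λ}, cl(A) = {κ, λ, μ}, ∂A = {κ, μ}.

Closed sets in (X, τ) are complements of opens:
  closed(X, τ) = {∅, {λ}, {κ, μ}, {κ, λ, μ}}.
int(A) = ⋃ {U ∈ τ : U ⊆ A}. Opens contained in A: ∅, {λ}.
Taking the union of these: int(A) = {λ}.
cl(A) = ⋂ {C closed : A ⊆ C}. Closed sets containing A: {κ, λ, μ}.
Intersecting these: cl(A) = {κ, λ, μ}.
∂A = cl(A) ∖ int(A) = {κ, λ, μ} ∖ {λ} = {κ, μ}.


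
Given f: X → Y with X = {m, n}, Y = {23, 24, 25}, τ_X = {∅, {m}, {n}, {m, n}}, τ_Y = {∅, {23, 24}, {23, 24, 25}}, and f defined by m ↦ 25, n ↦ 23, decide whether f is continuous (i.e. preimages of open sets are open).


f IS continuous.

Compute f^{-1}(U) for each U ∈ τ_Y:
  U = ∅: f^{-1}(U) = ∅ ∈ τ_X ✓.
  U = {23, 24}: f^{-1}(U) = {n} ∈ τ_X ✓.
  U = {23, 24, 25}: f^{-1}(U) = {m, n} ∈ τ_X ✓.
Every preimage lies in τ_X, so f IS continuous.


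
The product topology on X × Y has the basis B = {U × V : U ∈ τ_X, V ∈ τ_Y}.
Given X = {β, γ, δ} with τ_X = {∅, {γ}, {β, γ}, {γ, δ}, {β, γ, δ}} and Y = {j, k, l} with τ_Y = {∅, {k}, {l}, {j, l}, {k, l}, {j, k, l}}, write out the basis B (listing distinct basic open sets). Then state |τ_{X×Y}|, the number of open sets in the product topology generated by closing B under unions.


Basis B = {∅ × ∅, {γ} × {k}, {γ} × {l}, {β, γ} × {k}, {β, γ} × {l}, {γ} × {j, l}, {γ} × {k, l}, {γ, δ} × {k}, {γ, δ} × {l}, {β, γ, δ} × {k}, {β, γ, δ} × {l}, {γ} × {j, k, l}, {β, γ} × {j, l}, {β, γ} × {k, l}, {γ, δ} × {j, l}, {γ, δ} × {k, l}, {β, γ} × {j, k, l}, {β, γ, δ} × {j, l}, {β, γ, δ} × {k, l}, {γ, δ} × {j, k, l}, {β, γ, δ} × {j, k, l}}; |τ_{X×Y}| = 70.

Enumerate products U × V with U ∈ τ_X, V ∈ τ_Y (deduplicated):
  ∅ × ∅ = {} (∅)
  {γ} × {k} = {(γ,k)}
  {γ} × {l} = {(γ,l)}
  {β, γ} × {k} = {(β,k), (γ,k)}
  {β, γ} × {l} = {(β,l), (γ,l)}
  {γ} × {j, l} = {(γ,j), (γ,l)}
  {γ} × {k, l} = {(γ,k), (γ,l)}
  {γ, δ} × {k} = {(γ,k), (δ,k)}
  {γ, δ} × {l} = {(γ,l), (δ,l)}
  {β, γ, δ} × {k} = {(β,k), (γ,k), (δ,k)}
  {β, γ, δ} × {l} = {(β,l), (γ,l), (δ,l)}
  {γ} × {j, k, l} = {(γ,j), (γ,k), (γ,l)}
  {β, γ} × {j, l} = {(β,j), (β,l), (γ,j), (γ,l)}
  {β, γ} × {k, l} = {(β,k), (β,l), (γ,k), (γ,l)}
  {γ, δ} × {j, l} = {(γ,j), (γ,l), (δ,j), (δ,l)}
  {γ, δ} × {k, l} = {(γ,k), (γ,l), (δ,k), (δ,l)}
  {β, γ} × {j, k, l} = {(β,j), (β,k), (β,l), (γ,j), (γ,k), (γ,l)}
  {β, γ, δ} × {j, l} = {(β,j), (β,l), (γ,j), (γ,l), (δ,j), (δ,l)}
  {β, γ, δ} × {k, l} = {(β,k), (β,l), (γ,k), (γ,l), (δ,k), (δ,l)}
  {γ, δ} × {j, k, l} = {(γ,j), (γ,k), (γ,l), (δ,j), (δ,k), (δ,l)}
  {β, γ, δ} × {j, k, l} = {(β,j), (β,k), (β,l), (γ,j), (γ,k), (γ,l), (δ,j), (δ,k), (δ,l)}
These 21 distinct sets form the basis B.
Close under arbitrary unions to get τ_{X×Y}; counting gives |τ_{X×Y}| = 70.


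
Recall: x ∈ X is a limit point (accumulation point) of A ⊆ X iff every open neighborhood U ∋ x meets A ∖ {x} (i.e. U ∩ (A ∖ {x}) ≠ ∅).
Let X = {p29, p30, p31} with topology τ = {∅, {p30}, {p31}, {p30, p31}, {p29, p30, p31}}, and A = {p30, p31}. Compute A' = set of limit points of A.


A' = {p29}

For each x ∈ X, list the open sets U ∈ τ with x ∈ U, then check whether U ∩ (A ∖ {x}) ≠ ∅ for every such U.
  x = p29: opens ∋ x are {p29, p30, p31}; each meets A ∖ {p29}, so x IS a limit point.
  x = p30: open {p30} ∋ x has {p30} ∩ (A ∖ {p30}) = ∅, so x is NOT a limit point.
  x = p31: open {p31} ∋ x has {p31} ∩ (A ∖ {p31}) = ∅, so x is NOT a limit point.
Collecting: A' = {p29}.


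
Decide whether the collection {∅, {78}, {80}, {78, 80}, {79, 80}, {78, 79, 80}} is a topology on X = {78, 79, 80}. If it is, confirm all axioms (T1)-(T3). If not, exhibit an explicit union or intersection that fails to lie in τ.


τ IS a topology on X.

Axiom (T1): ∅ ∈ τ? Yes; X ∈ τ? Yes.
Axiom (T2/T3): check pairwise unions and intersections of members of τ.
All pairwise intersections and unions checked — each lies in τ. Therefore τ satisfies (T1), (T2), (T3): it IS a topology on X.


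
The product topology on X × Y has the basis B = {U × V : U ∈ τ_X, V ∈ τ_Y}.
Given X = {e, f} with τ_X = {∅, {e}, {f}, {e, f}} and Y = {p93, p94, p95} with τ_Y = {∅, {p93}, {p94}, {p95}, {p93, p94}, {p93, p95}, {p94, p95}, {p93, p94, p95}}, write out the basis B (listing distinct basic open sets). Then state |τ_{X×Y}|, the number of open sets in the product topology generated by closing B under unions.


Basis B = {∅ × ∅, {e} × {p93}, {e} × {p94}, {e} × {p95}, {f} × {p93}, {f} × {p94}, {f} × {p95}, {e} × {p93, p94}, {e} × {p93, p95}, {e, f} × {p93}, {e} × {p94, p95}, {e, f} × {p94}, {e, f} × {p95}, {f} × {p93, p94}, {f} × {p93, p95}, {f} × {p94, p95}, {e} × {p93, p94, p95}, {f} × {p93, p94, p95}, {e, f} × {p93, p94}, {e, f} × {p93, p95}, {e, f} × {p94, p95}, {e, f} × {p93, p94, p95}}; |τ_{X×Y}| = 64.

Enumerate products U × V with U ∈ τ_X, V ∈ τ_Y (deduplicated):
  ∅ × ∅ = {} (∅)
  {e} × {p93} = {(e,p93)}
  {e} × {p94} = {(e,p94)}
  {e} × {p95} = {(e,p95)}
  {f} × {p93} = {(f,p93)}
  {f} × {p94} = {(f,p94)}
  {f} × {p95} = {(f,p95)}
  {e} × {p93, p94} = {(e,p93), (e,p94)}
  {e} × {p93, p95} = {(e,p93), (e,p95)}
  {e, f} × {p93} = {(e,p93), (f,p93)}
  {e} × {p94, p95} = {(e,p94), (e,p95)}
  {e, f} × {p94} = {(e,p94), (f,p94)}
  {e, f} × {p95} = {(e,p95), (f,p95)}
  {f} × {p93, p94} = {(f,p93), (f,p94)}
  {f} × {p93, p95} = {(f,p93), (f,p95)}
  {f} × {p94, p95} = {(f,p94), (f,p95)}
  {e} × {p93, p94, p95} = {(e,p93), (e,p94), (e,p95)}
  {f} × {p93, p94, p95} = {(f,p93), (f,p94), (f,p95)}
  {e, f} × {p93, p94} = {(e,p93), (e,p94), (f,p93), (f,p94)}
  {e, f} × {p93, p95} = {(e,p93), (e,p95), (f,p93), (f,p95)}
  {e, f} × {p94, p95} = {(e,p94), (e,p95), (f,p94), (f,p95)}
  {e, f} × {p93, p94, p95} = {(e,p93), (e,p94), (e,p95), (f,p93), (f,p94), (f,p95)}
These 22 distinct sets form the basis B.
Close under arbitrary unions to get τ_{X×Y}; counting gives |τ_{X×Y}| = 64.


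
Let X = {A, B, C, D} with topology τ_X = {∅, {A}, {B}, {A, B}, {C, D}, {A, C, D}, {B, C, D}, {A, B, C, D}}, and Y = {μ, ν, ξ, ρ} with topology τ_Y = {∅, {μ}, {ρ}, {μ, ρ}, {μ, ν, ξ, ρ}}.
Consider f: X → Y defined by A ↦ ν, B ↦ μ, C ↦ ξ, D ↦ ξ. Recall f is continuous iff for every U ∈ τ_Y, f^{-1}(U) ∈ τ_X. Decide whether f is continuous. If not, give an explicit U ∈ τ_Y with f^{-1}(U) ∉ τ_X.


f IS continuous.

Compute f^{-1}(U) for each U ∈ τ_Y:
  U = ∅: f^{-1}(U) = ∅ ∈ τ_X ✓.
  U = {μ}: f^{-1}(U) = {B} ∈ τ_X ✓.
  U = {ρ}: f^{-1}(U) = ∅ ∈ τ_X ✓.
  U = {μ, ρ}: f^{-1}(U) = {B} ∈ τ_X ✓.
  U = {μ, ν, ξ, ρ}: f^{-1}(U) = {A, B, C, D} ∈ τ_X ✓.
Every preimage lies in τ_X, so f IS continuous.


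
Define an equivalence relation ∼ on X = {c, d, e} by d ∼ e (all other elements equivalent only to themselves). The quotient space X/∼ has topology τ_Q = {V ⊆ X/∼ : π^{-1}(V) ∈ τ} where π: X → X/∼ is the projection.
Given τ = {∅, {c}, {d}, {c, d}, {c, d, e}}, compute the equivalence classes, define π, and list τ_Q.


X/∼ = {[c], [d=e]}; |τ_Q| = 3.

Equivalence classes: [c], [d=e].
Quotient map π: X → X/∼ sends c ↦ [c], d ↦ [d=e], e ↦ [d=e].
For each subset V ⊆ X/∼, compute π^{-1}(V) ⊆ X and check whether π^{-1}(V) ∈ τ. V is open in τ_Q iff π^{-1}(V) ∈ τ.
  V = {}: π^{-1}(V) = ∅ ∈ τ ✓.
  V = {[c]}: π^{-1}(V) = {c} ∈ τ ✓.
  V = {[d=e]}: π^{-1}(V) = {d, e} ∉ τ ✗.
  V = {[c], [d=e]}: π^{-1}(V) = {c, d, e} ∈ τ ✓.
Open sets in the quotient: τ_Q = {{}, {[c]}, {[c], [d=e]}} (3 elements).


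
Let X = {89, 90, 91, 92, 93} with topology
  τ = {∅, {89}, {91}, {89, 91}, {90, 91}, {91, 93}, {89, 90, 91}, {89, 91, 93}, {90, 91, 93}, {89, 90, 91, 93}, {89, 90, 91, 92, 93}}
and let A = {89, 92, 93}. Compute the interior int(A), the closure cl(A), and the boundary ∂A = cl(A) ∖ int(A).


int(A) = {89}, cl(A) = {89, 92, 93}, ∂A = {92, 93}.

Closed sets in (X, τ) are complements of opens:
  closed(X, τ) = {∅, {92}, {89, 92}, {90, 92}, {92, 93}, {89, 90, 92}, {89, 92, 93}, {90, 92, 93}, {89, 90, 92, 93}, {90, 91, 92, 93}, {89, 90, 91, 92, 93}}.
int(A) = ⋃ {U ∈ τ : U ⊆ A}. Opens contained in A: ∅, {89}.
Taking the union of these: int(A) = {89}.
cl(A) = ⋂ {C closed : A ⊆ C}. Closed sets containing A: {89, 92, 93}, {89, 90, 92, 93}, {89, 90, 91, 92, 93}.
Intersecting these: cl(A) = {89, 92, 93}.
∂A = cl(A) ∖ int(A) = {89, 92, 93} ∖ {89} = {92, 93}.
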